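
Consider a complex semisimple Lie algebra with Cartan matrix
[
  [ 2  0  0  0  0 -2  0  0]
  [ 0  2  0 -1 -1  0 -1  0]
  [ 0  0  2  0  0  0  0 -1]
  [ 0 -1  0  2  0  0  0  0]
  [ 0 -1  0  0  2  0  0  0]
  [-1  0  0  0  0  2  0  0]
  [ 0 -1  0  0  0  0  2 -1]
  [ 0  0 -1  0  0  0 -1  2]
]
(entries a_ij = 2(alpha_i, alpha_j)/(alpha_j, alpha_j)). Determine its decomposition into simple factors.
The diagram associated to this matrix has two connected components: the simple roots {alpha_1, alpha_6} form a chain of 2 nodes with a double edge at one end; the terminal node there is the unique short simple root (B_2), and {alpha_2, alpha_3, alpha_4, alpha_5, alpha_7, alpha_8} form a chain of 4 nodes with a fork of two nodes at one end (D_6). A semisimple Lie algebra decomposes uniquely as the direct sum of simple ideals, one per connected component of its Dynkin diagram, so g ≅ B_2 ⊕ D_6 (dimension 10 + 66 = 76).

B_2 ⊕ D_6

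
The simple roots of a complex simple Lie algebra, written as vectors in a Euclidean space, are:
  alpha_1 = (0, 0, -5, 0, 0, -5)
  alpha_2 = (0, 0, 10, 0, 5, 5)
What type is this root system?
Compute the Cartan integers a_ij = 2(alpha_i, alpha_j)/(alpha_j, alpha_j); the resulting 2x2 Cartan matrix is
[[2, -1], [-3, 2]].
The roots have two lengths (squared-length ratio 3:1); the short ones are alpha_{1}. The associated Dynkin diagram is two nodes joined by a triple edge (G_2), so the type is G_2.

G2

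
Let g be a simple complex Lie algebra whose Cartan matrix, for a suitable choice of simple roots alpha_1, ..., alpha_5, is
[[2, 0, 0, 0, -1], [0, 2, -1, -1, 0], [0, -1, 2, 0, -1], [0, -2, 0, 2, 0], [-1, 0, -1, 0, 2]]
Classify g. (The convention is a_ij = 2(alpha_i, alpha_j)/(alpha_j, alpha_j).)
C5

The matrix has rank 5 with 2's on the diagonal. Reading the off-diagonal entries as Dynkin edges (a single edge where a_ij = a_ji = -1; a double or triple edge where a_ij * a_ji = 2 or 3), the diagram is a chain of 5 nodes with a double edge at one end; the terminal node there is the unique long simple root (C_5). One simple-root ordering that puts it in standard form is (alpha_1, alpha_5, alpha_3, alpha_2, alpha_4). So the algebra is type C_5, i.e. sp(10).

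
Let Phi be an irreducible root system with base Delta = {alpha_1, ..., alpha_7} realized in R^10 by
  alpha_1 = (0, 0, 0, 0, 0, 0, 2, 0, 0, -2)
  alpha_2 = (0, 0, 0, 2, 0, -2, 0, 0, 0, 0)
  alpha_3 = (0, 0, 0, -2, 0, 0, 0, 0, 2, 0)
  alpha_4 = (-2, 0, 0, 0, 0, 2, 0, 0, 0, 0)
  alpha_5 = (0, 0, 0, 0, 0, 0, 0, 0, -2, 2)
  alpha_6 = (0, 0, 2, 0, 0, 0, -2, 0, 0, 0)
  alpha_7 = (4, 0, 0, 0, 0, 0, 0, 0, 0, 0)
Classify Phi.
C7

Compute the Cartan integers a_ij = 2(alpha_i, alpha_j)/(alpha_j, alpha_j); the resulting 7x7 Cartan matrix is
[[2, 0, 0, 0, -1, -1, 0], [0, 2, -1, -1, 0, 0, 0], [0, -1, 2, 0, -1, 0, 0], [0, -1, 0, 2, 0, 0, -1], [-1, 0, -1, 0, 2, 0, 0], [-1, 0, 0, 0, 0, 2, 0], [0, 0, 0, -2, 0, 0, 2]].
The roots have two lengths (squared-length ratio 2:1); the short ones are alpha_{1,2,3,4,5,6}. The associated Dynkin diagram is a chain of 7 nodes with a double edge at one end; the terminal node there is the unique long simple root (C_7), so the type is C_7 (the algebra sp(14)).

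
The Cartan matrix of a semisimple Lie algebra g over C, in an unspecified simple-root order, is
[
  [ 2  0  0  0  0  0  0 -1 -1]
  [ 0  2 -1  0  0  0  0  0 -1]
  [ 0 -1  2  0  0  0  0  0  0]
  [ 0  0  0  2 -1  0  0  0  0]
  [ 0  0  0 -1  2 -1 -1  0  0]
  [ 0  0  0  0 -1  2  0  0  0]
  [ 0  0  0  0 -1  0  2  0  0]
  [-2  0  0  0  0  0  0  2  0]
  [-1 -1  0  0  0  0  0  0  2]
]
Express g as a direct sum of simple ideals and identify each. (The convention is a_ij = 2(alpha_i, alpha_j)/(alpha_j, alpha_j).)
The diagram associated to this matrix has two connected components: the simple roots {alpha_1, alpha_2, alpha_3, alpha_8, alpha_9} form a chain of 5 nodes with a double edge at one end; the terminal node there is the unique long simple root (C_5), and {alpha_4, alpha_5, alpha_6, alpha_7} form a chain of 2 nodes with a fork of two nodes at one end (D_4). A semisimple Lie algebra decomposes uniquely as the direct sum of simple ideals, one per connected component of its Dynkin diagram, so g ≅ C_5 ⊕ D_4 (dimension 55 + 28 = 83).

type C_5 + type D_4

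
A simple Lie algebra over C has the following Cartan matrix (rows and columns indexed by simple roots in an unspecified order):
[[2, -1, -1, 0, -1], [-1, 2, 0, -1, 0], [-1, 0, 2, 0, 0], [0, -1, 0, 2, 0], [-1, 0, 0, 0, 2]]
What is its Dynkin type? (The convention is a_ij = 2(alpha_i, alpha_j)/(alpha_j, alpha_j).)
The matrix has rank 5 with 2's on the diagonal. Reading the off-diagonal entries as Dynkin edges (a single edge where a_ij = a_ji = -1; a double or triple edge where a_ij * a_ji = 2 or 3), the diagram is a chain of 3 nodes with a fork of two nodes at one end (D_5). One simple-root ordering that puts it in standard form is (alpha_4, alpha_2, alpha_1, alpha_3, alpha_5). So the algebra is type D_5, i.e. so(10).

D_5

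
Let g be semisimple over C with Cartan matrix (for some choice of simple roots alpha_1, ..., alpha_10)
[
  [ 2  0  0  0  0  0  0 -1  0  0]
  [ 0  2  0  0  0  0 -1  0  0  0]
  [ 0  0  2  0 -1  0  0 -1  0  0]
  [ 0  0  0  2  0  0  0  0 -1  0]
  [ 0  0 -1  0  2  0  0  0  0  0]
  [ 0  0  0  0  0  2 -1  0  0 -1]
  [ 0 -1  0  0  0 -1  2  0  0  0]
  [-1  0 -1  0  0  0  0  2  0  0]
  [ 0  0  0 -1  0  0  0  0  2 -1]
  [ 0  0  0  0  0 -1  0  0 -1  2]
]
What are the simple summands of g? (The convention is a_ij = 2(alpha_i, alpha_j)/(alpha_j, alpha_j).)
The diagram associated to this matrix has two connected components: the simple roots {alpha_1, alpha_3, alpha_5, alpha_8} form a chain of 4 nodes with single edges (A_4), and {alpha_2, alpha_4, alpha_6, alpha_7, alpha_9, alpha_10} form a chain of 6 nodes with single edges (A_6). A semisimple Lie algebra decomposes uniquely as the direct sum of simple ideals, one per connected component of its Dynkin diagram, so g ≅ A_4 ⊕ A_6 (dimension 24 + 48 = 72).

A_4 ⊕ A_6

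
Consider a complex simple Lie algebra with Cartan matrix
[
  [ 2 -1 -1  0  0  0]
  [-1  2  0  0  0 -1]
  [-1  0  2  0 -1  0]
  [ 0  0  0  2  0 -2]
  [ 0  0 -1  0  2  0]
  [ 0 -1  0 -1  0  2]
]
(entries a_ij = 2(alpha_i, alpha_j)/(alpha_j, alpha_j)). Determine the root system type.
C6

The matrix has rank 6 with 2's on the diagonal. Reading the off-diagonal entries as Dynkin edges (a single edge where a_ij = a_ji = -1; a double or triple edge where a_ij * a_ji = 2 or 3), the diagram is a chain of 6 nodes with a double edge at one end; the terminal node there is the unique long simple root (C_6). One simple-root ordering that puts it in standard form is (alpha_5, alpha_3, alpha_1, alpha_2, alpha_6, alpha_4). So the algebra is type C_6, i.e. sp(12).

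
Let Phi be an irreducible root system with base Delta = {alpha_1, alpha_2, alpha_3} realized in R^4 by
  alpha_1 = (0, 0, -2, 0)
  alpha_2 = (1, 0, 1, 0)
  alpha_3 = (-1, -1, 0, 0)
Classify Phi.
Compute the Cartan integers a_ij = 2(alpha_i, alpha_j)/(alpha_j, alpha_j); the resulting 3x3 Cartan matrix is
[[2, -2, 0], [-1, 2, -1], [0, -1, 2]].
The roots have two lengths (squared-length ratio 2:1); the short ones are alpha_{2,3}. The associated Dynkin diagram is a chain of 3 nodes with a double edge at one end; the terminal node there is the unique long simple root (C_3), so the type is C_3 (the algebra sp(6)).

type C_3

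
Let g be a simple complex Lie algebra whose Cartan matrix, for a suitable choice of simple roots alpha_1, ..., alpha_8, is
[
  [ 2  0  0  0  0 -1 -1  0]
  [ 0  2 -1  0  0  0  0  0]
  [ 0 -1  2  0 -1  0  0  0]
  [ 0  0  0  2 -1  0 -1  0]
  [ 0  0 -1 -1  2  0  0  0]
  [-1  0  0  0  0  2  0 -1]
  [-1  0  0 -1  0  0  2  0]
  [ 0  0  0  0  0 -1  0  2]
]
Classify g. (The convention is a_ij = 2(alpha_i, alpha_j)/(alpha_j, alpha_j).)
The matrix has rank 8 with 2's on the diagonal. Reading the off-diagonal entries as Dynkin edges (a single edge where a_ij = a_ji = -1; a double or triple edge where a_ij * a_ji = 2 or 3), the diagram is a chain of 8 nodes with single edges (A_8). One simple-root ordering that puts it in standard form is (alpha_2, alpha_3, alpha_5, alpha_4, alpha_7, alpha_1, alpha_6, alpha_8). So the algebra is type A_8, i.e. sl(9).

A8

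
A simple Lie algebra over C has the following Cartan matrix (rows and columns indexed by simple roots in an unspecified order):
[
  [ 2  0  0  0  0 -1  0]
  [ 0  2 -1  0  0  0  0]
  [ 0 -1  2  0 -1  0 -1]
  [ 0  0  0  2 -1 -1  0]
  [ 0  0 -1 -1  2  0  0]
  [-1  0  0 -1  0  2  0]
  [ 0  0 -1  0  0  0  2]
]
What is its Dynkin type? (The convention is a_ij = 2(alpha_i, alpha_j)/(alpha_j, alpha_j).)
The matrix has rank 7 with 2's on the diagonal. Reading the off-diagonal entries as Dynkin edges (a single edge where a_ij = a_ji = -1; a double or triple edge where a_ij * a_ji = 2 or 3), the diagram is a chain of 5 nodes with a fork of two nodes at one end (D_7). One simple-root ordering that puts it in standard form is (alpha_1, alpha_6, alpha_4, alpha_5, alpha_3, alpha_7, alpha_2). So the algebra is type D_7, i.e. so(14).

D_7 (so(14))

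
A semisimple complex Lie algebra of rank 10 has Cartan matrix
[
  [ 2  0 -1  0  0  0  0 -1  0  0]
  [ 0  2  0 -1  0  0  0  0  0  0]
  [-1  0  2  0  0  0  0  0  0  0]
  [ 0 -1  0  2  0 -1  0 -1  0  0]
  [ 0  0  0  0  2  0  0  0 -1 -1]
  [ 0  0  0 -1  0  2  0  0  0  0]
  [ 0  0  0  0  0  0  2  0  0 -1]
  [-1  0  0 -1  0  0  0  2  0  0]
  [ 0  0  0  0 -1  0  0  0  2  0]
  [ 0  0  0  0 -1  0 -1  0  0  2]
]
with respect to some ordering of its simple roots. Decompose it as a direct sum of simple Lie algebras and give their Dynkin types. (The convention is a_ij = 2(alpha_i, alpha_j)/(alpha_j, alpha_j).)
A_4 (sl(5)) + D_6 (so(12))

The diagram associated to this matrix has two connected components: the simple roots {alpha_5, alpha_7, alpha_9, alpha_10} form a chain of 4 nodes with single edges (A_4), and {alpha_1, alpha_2, alpha_3, alpha_4, alpha_6, alpha_8} form a chain of 4 nodes with a fork of two nodes at one end (D_6). A semisimple Lie algebra decomposes uniquely as the direct sum of simple ideals, one per connected component of its Dynkin diagram, so g ≅ A_4 ⊕ D_6 (dimension 24 + 66 = 90).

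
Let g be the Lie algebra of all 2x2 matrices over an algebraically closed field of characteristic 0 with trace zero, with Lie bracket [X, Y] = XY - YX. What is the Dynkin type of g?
This is sl(2), which has dimension 2^2 - 1 = 3 and rank 2 - 1 = 1 (a Cartan subalgebra is the diagonal traceless matrices). In the classification of classical Lie algebras, the special linear algebra sl(n+1) has type A_n; here n = 1, so the Dynkin diagram is a chain of 1 nodes with single edges (A_1). Hence the type is A_1.

A_1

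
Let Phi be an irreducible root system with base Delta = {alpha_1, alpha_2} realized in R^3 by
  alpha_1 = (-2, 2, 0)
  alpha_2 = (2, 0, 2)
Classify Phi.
Compute the Cartan integers a_ij = 2(alpha_i, alpha_j)/(alpha_j, alpha_j); the resulting 2x2 Cartan matrix is
[[2, -1], [-1, 2]].
All simple roots have the same length, so the diagram is simply laced. The associated Dynkin diagram is a chain of 2 nodes with single edges (A_2), so the type is A_2 (the algebra sl(3)).

A_2 (sl(3))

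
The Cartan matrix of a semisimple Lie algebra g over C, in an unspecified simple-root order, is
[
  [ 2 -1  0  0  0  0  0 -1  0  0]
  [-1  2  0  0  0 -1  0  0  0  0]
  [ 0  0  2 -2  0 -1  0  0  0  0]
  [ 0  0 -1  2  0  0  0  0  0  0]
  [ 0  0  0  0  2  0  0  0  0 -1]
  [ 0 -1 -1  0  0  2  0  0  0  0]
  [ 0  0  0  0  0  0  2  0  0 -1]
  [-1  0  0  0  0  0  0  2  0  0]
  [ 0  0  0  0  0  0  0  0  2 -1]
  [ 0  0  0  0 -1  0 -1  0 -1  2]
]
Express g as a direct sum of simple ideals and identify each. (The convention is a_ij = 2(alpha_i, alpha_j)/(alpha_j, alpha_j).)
The diagram associated to this matrix has two connected components: the simple roots {alpha_1, alpha_2, alpha_3, alpha_4, alpha_6, alpha_8} form a chain of 6 nodes with a double edge at one end; the terminal node there is the unique short simple root (B_6), and {alpha_5, alpha_7, alpha_9, alpha_10} form a chain of 2 nodes with a fork of two nodes at one end (D_4). A semisimple Lie algebra decomposes uniquely as the direct sum of simple ideals, one per connected component of its Dynkin diagram, so g ≅ B_6 ⊕ D_4 (dimension 78 + 28 = 106).

B6 + D4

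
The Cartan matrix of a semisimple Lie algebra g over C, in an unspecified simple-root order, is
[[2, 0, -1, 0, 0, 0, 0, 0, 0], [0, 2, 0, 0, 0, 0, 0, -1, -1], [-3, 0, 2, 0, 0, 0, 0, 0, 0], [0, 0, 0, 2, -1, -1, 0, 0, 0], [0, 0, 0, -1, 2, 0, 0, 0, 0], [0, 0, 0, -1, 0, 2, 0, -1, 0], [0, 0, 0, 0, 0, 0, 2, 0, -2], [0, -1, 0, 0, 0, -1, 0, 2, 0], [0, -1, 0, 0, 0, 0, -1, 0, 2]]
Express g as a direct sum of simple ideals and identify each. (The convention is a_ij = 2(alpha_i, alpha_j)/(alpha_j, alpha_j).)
C7 + G2

The diagram associated to this matrix has two connected components: the simple roots {alpha_2, alpha_4, alpha_5, alpha_6, alpha_7, alpha_8, alpha_9} form a chain of 7 nodes with a double edge at one end; the terminal node there is the unique long simple root (C_7), and {alpha_1, alpha_3} form two nodes joined by a triple edge (G_2). A semisimple Lie algebra decomposes uniquely as the direct sum of simple ideals, one per connected component of its Dynkin diagram, so g ≅ C_7 ⊕ G_2 (dimension 105 + 14 = 119).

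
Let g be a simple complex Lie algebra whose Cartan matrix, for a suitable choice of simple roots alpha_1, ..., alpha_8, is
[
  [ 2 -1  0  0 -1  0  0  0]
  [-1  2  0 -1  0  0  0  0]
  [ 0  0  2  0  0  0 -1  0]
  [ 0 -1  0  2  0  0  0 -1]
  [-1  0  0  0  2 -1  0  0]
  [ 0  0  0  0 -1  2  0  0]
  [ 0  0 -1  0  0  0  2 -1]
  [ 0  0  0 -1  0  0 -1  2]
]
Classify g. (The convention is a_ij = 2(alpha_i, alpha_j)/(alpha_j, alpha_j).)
The matrix has rank 8 with 2's on the diagonal. Reading the off-diagonal entries as Dynkin edges (a single edge where a_ij = a_ji = -1; a double or triple edge where a_ij * a_ji = 2 or 3), the diagram is a chain of 8 nodes with single edges (A_8). One simple-root ordering that puts it in standard form is (alpha_6, alpha_5, alpha_1, alpha_2, alpha_4, alpha_8, alpha_7, alpha_3). So the algebra is type A_8, i.e. sl(9).

A_8 (sl(9))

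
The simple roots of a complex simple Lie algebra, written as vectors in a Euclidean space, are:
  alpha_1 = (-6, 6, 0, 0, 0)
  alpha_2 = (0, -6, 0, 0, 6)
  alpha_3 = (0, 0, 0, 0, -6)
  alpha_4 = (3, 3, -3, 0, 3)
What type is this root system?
Compute the Cartan integers a_ij = 2(alpha_i, alpha_j)/(alpha_j, alpha_j); the resulting 4x4 Cartan matrix is
[[2, -1, 0, 0], [-1, 2, -2, 0], [0, -1, 2, -1], [0, 0, -1, 2]].
The roots have two lengths (squared-length ratio 2:1); the short ones are alpha_{3,4}. The associated Dynkin diagram is a chain of 4 nodes with a double edge between the middle two (F_4), so the type is F_4.

F_4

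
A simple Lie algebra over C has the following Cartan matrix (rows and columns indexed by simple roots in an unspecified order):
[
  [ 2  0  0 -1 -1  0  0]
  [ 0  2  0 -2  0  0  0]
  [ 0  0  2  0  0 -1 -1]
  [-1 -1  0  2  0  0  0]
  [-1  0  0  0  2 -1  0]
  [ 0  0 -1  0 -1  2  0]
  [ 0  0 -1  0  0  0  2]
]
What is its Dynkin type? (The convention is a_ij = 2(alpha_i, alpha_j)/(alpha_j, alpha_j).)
The matrix has rank 7 with 2's on the diagonal. Reading the off-diagonal entries as Dynkin edges (a single edge where a_ij = a_ji = -1; a double or triple edge where a_ij * a_ji = 2 or 3), the diagram is a chain of 7 nodes with a double edge at one end; the terminal node there is the unique long simple root (C_7). One simple-root ordering that puts it in standard form is (alpha_7, alpha_3, alpha_6, alpha_5, alpha_1, alpha_4, alpha_2). So the algebra is type C_7, i.e. sp(14).

type C_7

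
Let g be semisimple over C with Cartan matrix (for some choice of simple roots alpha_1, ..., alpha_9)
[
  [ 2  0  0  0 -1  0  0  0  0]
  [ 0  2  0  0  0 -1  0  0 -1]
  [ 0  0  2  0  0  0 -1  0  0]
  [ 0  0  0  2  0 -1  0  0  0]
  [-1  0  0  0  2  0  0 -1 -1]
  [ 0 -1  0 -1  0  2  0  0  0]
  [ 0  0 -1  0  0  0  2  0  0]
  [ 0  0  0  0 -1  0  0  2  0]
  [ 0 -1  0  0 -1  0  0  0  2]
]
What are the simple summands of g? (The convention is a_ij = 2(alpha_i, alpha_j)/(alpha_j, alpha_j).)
The diagram associated to this matrix has two connected components: the simple roots {alpha_3, alpha_7} form a chain of 2 nodes with single edges (A_2), and {alpha_1, alpha_2, alpha_4, alpha_5, alpha_6, alpha_8, alpha_9} form a chain of 5 nodes with a fork of two nodes at one end (D_7). A semisimple Lie algebra decomposes uniquely as the direct sum of simple ideals, one per connected component of its Dynkin diagram, so g ≅ A_2 ⊕ D_7 (dimension 8 + 91 = 99).

A2 + D7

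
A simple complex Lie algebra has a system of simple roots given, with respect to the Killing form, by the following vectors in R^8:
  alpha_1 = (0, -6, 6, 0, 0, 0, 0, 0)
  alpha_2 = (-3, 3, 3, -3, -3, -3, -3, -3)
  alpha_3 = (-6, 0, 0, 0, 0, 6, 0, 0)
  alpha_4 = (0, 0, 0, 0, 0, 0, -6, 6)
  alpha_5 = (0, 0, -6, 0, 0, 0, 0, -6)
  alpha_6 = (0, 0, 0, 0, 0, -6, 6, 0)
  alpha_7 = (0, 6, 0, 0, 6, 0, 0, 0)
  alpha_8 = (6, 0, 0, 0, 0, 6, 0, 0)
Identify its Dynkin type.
E_8

Compute the Cartan integers a_ij = 2(alpha_i, alpha_j)/(alpha_j, alpha_j); the resulting 8x8 Cartan matrix is
[[2, 0, 0, 0, -1, 0, -1, 0], [0, 2, 0, 0, 0, 0, 0, -1], [0, 0, 2, 0, 0, -1, 0, 0], [0, 0, 0, 2, -1, -1, 0, 0], [-1, 0, 0, -1, 2, 0, 0, 0], [0, 0, -1, -1, 0, 2, 0, -1], [-1, 0, 0, 0, 0, 0, 2, 0], [0, -1, 0, 0, 0, -1, 0, 2]].
All simple roots have the same length, so the diagram is simply laced. The associated Dynkin diagram is a chain of 7 nodes with one extra node attached to the third node from one end (E_8), so the type is E_8.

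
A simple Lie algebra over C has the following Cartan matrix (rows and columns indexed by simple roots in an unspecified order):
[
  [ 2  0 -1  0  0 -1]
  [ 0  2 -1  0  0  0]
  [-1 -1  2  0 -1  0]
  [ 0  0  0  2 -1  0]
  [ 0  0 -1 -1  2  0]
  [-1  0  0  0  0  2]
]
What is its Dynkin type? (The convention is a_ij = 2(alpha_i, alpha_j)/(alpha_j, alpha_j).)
E_6

The matrix has rank 6 with 2's on the diagonal. Reading the off-diagonal entries as Dynkin edges (a single edge where a_ij = a_ji = -1; a double or triple edge where a_ij * a_ji = 2 or 3), the diagram is a chain of 5 nodes with one extra node attached to the third node from one end (E_6). One simple-root ordering that puts it in standard form is (alpha_6, alpha_2, alpha_1, alpha_3, alpha_5, alpha_4). So the algebra is type E_6.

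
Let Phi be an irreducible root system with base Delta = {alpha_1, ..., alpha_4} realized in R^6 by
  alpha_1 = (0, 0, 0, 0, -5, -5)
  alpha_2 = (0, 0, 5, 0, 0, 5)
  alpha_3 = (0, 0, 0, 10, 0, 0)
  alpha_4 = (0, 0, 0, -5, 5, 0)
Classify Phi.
C_4

Compute the Cartan integers a_ij = 2(alpha_i, alpha_j)/(alpha_j, alpha_j); the resulting 4x4 Cartan matrix is
[[2, -1, 0, -1], [-1, 2, 0, 0], [0, 0, 2, -2], [-1, 0, -1, 2]].
The roots have two lengths (squared-length ratio 2:1); the short ones are alpha_{1,2,4}. The associated Dynkin diagram is a chain of 4 nodes with a double edge at one end; the terminal node there is the unique long simple root (C_4), so the type is C_4 (the algebra sp(8)).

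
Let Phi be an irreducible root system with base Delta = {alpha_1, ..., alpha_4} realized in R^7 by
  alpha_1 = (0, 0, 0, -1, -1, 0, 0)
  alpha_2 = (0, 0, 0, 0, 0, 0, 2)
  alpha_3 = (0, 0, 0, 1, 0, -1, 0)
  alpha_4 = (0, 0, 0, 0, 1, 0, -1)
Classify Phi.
C_4 (sp(8))

Compute the Cartan integers a_ij = 2(alpha_i, alpha_j)/(alpha_j, alpha_j); the resulting 4x4 Cartan matrix is
[[2, 0, -1, -1], [0, 2, 0, -2], [-1, 0, 2, 0], [-1, -1, 0, 2]].
The roots have two lengths (squared-length ratio 2:1); the short ones are alpha_{1,3,4}. The associated Dynkin diagram is a chain of 4 nodes with a double edge at one end; the terminal node there is the unique long simple root (C_4), so the type is C_4 (the algebra sp(8)).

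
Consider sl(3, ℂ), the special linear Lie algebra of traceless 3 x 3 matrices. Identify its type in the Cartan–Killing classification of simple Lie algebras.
This is sl(3), which has dimension 3^2 - 1 = 8 and rank 3 - 1 = 2 (a Cartan subalgebra is the diagonal traceless matrices). In the classification of classical Lie algebras, the special linear algebra sl(n+1) has type A_n; here n = 2, so the Dynkin diagram is a chain of 2 nodes with single edges (A_2). Hence the type is A_2.

A_2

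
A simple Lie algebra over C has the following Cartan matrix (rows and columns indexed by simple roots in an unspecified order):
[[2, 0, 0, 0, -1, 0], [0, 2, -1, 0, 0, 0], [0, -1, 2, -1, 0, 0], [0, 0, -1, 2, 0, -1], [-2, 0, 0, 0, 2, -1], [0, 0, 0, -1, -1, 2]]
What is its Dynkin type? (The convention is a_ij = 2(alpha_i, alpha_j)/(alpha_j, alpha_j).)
B_6

The matrix has rank 6 with 2's on the diagonal. Reading the off-diagonal entries as Dynkin edges (a single edge where a_ij = a_ji = -1; a double or triple edge where a_ij * a_ji = 2 or 3), the diagram is a chain of 6 nodes with a double edge at one end; the terminal node there is the unique short simple root (B_6). One simple-root ordering that puts it in standard form is (alpha_2, alpha_3, alpha_4, alpha_6, alpha_5, alpha_1). So the algebra is type B_6, i.e. so(13).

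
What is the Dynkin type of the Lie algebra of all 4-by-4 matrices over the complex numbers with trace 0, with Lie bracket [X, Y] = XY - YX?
This is sl(4), which has dimension 4^2 - 1 = 15 and rank 4 - 1 = 3 (a Cartan subalgebra is the diagonal traceless matrices). In the classification of classical Lie algebras, the special linear algebra sl(n+1) has type A_n; here n = 3, so the Dynkin diagram is a chain of 3 nodes with single edges (A_3). Hence the type is A_3.

A_3 (sl(4))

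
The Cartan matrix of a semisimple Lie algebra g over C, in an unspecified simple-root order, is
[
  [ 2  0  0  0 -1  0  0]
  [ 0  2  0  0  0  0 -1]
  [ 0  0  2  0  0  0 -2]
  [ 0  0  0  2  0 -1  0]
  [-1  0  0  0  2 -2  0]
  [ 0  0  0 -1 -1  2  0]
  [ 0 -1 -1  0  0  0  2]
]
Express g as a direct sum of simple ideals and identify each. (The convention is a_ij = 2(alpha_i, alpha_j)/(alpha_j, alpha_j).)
type C_3 ⊕ type F_4

The diagram associated to this matrix has two connected components: the simple roots {alpha_2, alpha_3, alpha_7} form a chain of 3 nodes with a double edge at one end; the terminal node there is the unique long simple root (C_3), and {alpha_1, alpha_4, alpha_5, alpha_6} form a chain of 4 nodes with a double edge between the middle two (F_4). A semisimple Lie algebra decomposes uniquely as the direct sum of simple ideals, one per connected component of its Dynkin diagram, so g ≅ C_3 ⊕ F_4 (dimension 21 + 52 = 73).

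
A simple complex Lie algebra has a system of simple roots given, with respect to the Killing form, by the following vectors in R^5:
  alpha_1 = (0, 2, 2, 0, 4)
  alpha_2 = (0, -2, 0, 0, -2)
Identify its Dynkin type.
G_2

Compute the Cartan integers a_ij = 2(alpha_i, alpha_j)/(alpha_j, alpha_j); the resulting 2x2 Cartan matrix is
[[2, -3], [-1, 2]].
The roots have two lengths (squared-length ratio 3:1); the short ones are alpha_{2}. The associated Dynkin diagram is two nodes joined by a triple edge (G_2), so the type is G_2.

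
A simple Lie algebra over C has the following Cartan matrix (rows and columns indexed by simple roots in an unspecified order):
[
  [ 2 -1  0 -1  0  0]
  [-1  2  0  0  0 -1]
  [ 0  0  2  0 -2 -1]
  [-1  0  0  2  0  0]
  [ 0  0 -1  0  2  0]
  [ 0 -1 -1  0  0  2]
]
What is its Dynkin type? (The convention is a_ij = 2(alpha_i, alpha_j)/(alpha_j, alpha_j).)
The matrix has rank 6 with 2's on the diagonal. Reading the off-diagonal entries as Dynkin edges (a single edge where a_ij = a_ji = -1; a double or triple edge where a_ij * a_ji = 2 or 3), the diagram is a chain of 6 nodes with a double edge at one end; the terminal node there is the unique short simple root (B_6). One simple-root ordering that puts it in standard form is (alpha_4, alpha_1, alpha_2, alpha_6, alpha_3, alpha_5). So the algebra is type B_6, i.e. so(13).

B6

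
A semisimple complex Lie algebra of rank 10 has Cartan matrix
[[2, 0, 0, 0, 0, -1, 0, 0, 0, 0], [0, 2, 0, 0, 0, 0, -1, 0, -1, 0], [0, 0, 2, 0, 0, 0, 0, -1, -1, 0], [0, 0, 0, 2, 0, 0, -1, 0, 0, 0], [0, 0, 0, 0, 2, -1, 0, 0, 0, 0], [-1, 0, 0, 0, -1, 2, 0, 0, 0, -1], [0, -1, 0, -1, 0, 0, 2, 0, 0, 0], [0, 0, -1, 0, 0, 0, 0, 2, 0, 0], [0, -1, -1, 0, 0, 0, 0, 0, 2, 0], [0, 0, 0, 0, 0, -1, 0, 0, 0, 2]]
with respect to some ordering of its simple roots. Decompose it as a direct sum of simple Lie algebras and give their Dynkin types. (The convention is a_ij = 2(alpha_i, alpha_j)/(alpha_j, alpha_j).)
The diagram associated to this matrix has two connected components: the simple roots {alpha_2, alpha_3, alpha_4, alpha_7, alpha_8, alpha_9} form a chain of 6 nodes with single edges (A_6), and {alpha_1, alpha_5, alpha_6, alpha_10} form a chain of 2 nodes with a fork of two nodes at one end (D_4). A semisimple Lie algebra decomposes uniquely as the direct sum of simple ideals, one per connected component of its Dynkin diagram, so g ≅ A_6 ⊕ D_4 (dimension 48 + 28 = 76).

A_6 (sl(7)) + D_4 (so(8))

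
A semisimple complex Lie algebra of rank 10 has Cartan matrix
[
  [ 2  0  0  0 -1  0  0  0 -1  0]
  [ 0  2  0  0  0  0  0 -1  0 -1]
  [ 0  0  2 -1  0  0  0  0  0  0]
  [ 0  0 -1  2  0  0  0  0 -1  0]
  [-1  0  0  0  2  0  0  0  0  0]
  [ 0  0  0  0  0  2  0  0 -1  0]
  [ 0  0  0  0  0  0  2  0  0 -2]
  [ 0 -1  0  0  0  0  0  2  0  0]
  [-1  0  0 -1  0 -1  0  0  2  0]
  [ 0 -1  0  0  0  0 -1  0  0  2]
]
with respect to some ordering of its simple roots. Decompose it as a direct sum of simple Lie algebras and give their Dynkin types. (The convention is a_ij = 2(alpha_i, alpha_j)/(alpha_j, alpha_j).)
The diagram associated to this matrix has two connected components: the simple roots {alpha_2, alpha_7, alpha_8, alpha_10} form a chain of 4 nodes with a double edge at one end; the terminal node there is the unique long simple root (C_4), and {alpha_1, alpha_3, alpha_4, alpha_5, alpha_6, alpha_9} form a chain of 5 nodes with one extra node attached to the third node from one end (E_6). A semisimple Lie algebra decomposes uniquely as the direct sum of simple ideals, one per connected component of its Dynkin diagram, so g ≅ C_4 ⊕ E_6 (dimension 36 + 78 = 114).

C4 ⊕ E6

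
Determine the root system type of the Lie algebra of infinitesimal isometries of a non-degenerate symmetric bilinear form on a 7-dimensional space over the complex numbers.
B3

This is so(7) with 7 odd, which has dimension 7(7-1)/2 = 21 and rank (7-1)/2 = 3. In the classification of classical Lie algebras, the orthogonal algebra so(2n+1) in an odd number of variables has type B_n; here n = 3, so the Dynkin diagram is a chain of 3 nodes with a double edge at one end; the terminal node there is the unique short simple root (B_3). Hence the type is B_3.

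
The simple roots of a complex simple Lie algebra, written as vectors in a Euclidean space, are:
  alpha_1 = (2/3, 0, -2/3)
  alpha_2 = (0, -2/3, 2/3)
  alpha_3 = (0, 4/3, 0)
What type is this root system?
Compute the Cartan integers a_ij = 2(alpha_i, alpha_j)/(alpha_j, alpha_j); the resulting 3x3 Cartan matrix is
[[2, -1, 0], [-1, 2, -1], [0, -2, 2]].
The roots have two lengths (squared-length ratio 2:1); the short ones are alpha_{1,2}. The associated Dynkin diagram is a chain of 3 nodes with a double edge at one end; the terminal node there is the unique long simple root (C_3), so the type is C_3 (the algebra sp(6)).

C3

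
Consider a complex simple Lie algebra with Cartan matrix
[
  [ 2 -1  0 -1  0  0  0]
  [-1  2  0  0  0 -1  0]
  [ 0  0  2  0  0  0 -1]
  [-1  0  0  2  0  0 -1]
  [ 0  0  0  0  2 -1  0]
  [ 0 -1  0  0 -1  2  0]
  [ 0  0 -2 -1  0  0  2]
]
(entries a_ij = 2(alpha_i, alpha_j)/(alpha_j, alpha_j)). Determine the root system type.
The matrix has rank 7 with 2's on the diagonal. Reading the off-diagonal entries as Dynkin edges (a single edge where a_ij = a_ji = -1; a double or triple edge where a_ij * a_ji = 2 or 3), the diagram is a chain of 7 nodes with a double edge at one end; the terminal node there is the unique short simple root (B_7). One simple-root ordering that puts it in standard form is (alpha_5, alpha_6, alpha_2, alpha_1, alpha_4, alpha_7, alpha_3). So the algebra is type B_7, i.e. so(15).

B_7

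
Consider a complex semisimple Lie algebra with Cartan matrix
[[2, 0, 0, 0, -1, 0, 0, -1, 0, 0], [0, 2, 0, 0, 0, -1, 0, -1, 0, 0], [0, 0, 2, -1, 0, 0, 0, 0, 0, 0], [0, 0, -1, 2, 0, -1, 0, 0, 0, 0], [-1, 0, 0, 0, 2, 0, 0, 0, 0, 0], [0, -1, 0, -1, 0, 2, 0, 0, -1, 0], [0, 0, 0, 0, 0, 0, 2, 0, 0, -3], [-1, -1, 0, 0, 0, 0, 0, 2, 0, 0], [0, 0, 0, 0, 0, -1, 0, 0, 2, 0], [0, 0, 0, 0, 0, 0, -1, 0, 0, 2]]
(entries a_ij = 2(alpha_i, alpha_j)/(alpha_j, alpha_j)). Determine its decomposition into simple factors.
E_8 + G_2

The diagram associated to this matrix has two connected components: the simple roots {alpha_1, alpha_2, alpha_3, alpha_4, alpha_5, alpha_6, alpha_8, alpha_9} form a chain of 7 nodes with one extra node attached to the third node from one end (E_8), and {alpha_7, alpha_10} form two nodes joined by a triple edge (G_2). A semisimple Lie algebra decomposes uniquely as the direct sum of simple ideals, one per connected component of its Dynkin diagram, so g ≅ E_8 ⊕ G_2 (dimension 248 + 14 = 262).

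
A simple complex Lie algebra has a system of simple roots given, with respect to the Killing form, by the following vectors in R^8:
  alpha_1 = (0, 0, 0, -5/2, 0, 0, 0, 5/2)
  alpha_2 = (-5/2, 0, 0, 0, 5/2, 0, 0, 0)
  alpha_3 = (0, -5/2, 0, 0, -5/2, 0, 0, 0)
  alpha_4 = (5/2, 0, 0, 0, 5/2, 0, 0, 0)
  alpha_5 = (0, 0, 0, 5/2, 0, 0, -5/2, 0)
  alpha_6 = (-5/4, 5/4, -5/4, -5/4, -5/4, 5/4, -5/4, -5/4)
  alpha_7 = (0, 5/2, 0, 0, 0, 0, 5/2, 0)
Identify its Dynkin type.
Compute the Cartan integers a_ij = 2(alpha_i, alpha_j)/(alpha_j, alpha_j); the resulting 7x7 Cartan matrix is
[[2, 0, 0, 0, -1, 0, 0], [0, 2, -1, 0, 0, 0, 0], [0, -1, 2, -1, 0, 0, -1], [0, 0, -1, 2, 0, -1, 0], [-1, 0, 0, 0, 2, 0, -1], [0, 0, 0, -1, 0, 2, 0], [0, 0, -1, 0, -1, 0, 2]].
All simple roots have the same length, so the diagram is simply laced. The associated Dynkin diagram is a chain of 6 nodes with one extra node attached to the third node from one end (E_7), so the type is E_7.

type E_7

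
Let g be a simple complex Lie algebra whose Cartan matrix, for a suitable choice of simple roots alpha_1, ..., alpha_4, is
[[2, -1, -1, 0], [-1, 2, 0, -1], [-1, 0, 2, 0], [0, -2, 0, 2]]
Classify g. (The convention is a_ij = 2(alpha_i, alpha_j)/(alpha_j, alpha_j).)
C_4

The matrix has rank 4 with 2's on the diagonal. Reading the off-diagonal entries as Dynkin edges (a single edge where a_ij = a_ji = -1; a double or triple edge where a_ij * a_ji = 2 or 3), the diagram is a chain of 4 nodes with a double edge at one end; the terminal node there is the unique long simple root (C_4). One simple-root ordering that puts it in standard form is (alpha_3, alpha_1, alpha_2, alpha_4). So the algebra is type C_4, i.e. sp(8).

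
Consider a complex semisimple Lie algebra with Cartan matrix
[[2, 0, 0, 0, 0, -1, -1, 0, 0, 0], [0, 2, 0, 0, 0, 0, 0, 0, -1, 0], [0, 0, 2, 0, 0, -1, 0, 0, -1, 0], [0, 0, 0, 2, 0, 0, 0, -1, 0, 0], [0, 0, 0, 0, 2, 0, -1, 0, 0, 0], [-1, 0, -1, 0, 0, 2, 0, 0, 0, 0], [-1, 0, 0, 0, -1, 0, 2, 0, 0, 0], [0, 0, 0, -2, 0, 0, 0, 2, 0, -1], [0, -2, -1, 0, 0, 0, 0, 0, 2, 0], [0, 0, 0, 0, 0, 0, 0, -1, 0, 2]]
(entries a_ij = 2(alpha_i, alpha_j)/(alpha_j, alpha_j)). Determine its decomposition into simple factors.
The diagram associated to this matrix has two connected components: the simple roots {alpha_4, alpha_8, alpha_10} form a chain of 3 nodes with a double edge at one end; the terminal node there is the unique short simple root (B_3), and {alpha_1, alpha_2, alpha_3, alpha_5, alpha_6, alpha_7, alpha_9} form a chain of 7 nodes with a double edge at one end; the terminal node there is the unique short simple root (B_7). A semisimple Lie algebra decomposes uniquely as the direct sum of simple ideals, one per connected component of its Dynkin diagram, so g ≅ B_3 ⊕ B_7 (dimension 21 + 105 = 126).

B_3 + B_7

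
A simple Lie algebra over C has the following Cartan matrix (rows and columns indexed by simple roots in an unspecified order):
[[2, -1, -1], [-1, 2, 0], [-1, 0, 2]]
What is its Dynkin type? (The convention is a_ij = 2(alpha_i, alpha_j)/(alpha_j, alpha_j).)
type A_3

The matrix has rank 3 with 2's on the diagonal. Reading the off-diagonal entries as Dynkin edges (a single edge where a_ij = a_ji = -1; a double or triple edge where a_ij * a_ji = 2 or 3), the diagram is a chain of 3 nodes with single edges (A_3). One simple-root ordering that puts it in standard form is (alpha_3, alpha_1, alpha_2). So the algebra is type A_3, i.e. sl(4).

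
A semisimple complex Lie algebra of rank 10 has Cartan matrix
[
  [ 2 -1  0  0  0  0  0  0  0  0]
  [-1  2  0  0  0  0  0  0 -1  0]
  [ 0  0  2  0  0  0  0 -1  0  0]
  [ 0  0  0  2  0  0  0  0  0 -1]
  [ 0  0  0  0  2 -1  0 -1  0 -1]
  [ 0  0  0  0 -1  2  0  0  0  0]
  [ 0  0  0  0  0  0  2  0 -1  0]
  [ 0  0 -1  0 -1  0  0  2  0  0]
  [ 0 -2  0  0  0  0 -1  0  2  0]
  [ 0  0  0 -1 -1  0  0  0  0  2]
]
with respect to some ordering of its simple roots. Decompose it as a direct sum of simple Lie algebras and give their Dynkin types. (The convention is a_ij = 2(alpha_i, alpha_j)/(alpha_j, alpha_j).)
E6 ⊕ F4

The diagram associated to this matrix has two connected components: the simple roots {alpha_3, alpha_4, alpha_5, alpha_6, alpha_8, alpha_10} form a chain of 5 nodes with one extra node attached to the third node from one end (E_6), and {alpha_1, alpha_2, alpha_7, alpha_9} form a chain of 4 nodes with a double edge between the middle two (F_4). A semisimple Lie algebra decomposes uniquely as the direct sum of simple ideals, one per connected component of its Dynkin diagram, so g ≅ E_6 ⊕ F_4 (dimension 78 + 52 = 130).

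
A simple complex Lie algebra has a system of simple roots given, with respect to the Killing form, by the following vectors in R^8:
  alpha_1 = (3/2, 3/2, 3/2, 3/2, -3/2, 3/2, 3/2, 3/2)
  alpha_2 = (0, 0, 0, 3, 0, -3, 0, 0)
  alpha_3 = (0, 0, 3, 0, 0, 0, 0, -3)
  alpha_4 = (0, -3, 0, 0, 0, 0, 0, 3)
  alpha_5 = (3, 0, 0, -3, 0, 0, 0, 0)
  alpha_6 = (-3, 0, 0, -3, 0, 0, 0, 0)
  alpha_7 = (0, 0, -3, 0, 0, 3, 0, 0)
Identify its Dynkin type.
type E_7

Compute the Cartan integers a_ij = 2(alpha_i, alpha_j)/(alpha_j, alpha_j); the resulting 7x7 Cartan matrix is
[[2, 0, 0, 0, 0, -1, 0], [0, 2, 0, 0, -1, -1, -1], [0, 0, 2, -1, 0, 0, -1], [0, 0, -1, 2, 0, 0, 0], [0, -1, 0, 0, 2, 0, 0], [-1, -1, 0, 0, 0, 2, 0], [0, -1, -1, 0, 0, 0, 2]].
All simple roots have the same length, so the diagram is simply laced. The associated Dynkin diagram is a chain of 6 nodes with one extra node attached to the third node from one end (E_7), so the type is E_7.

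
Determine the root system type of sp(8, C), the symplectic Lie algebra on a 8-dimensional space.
This is sp(8), which has dimension 8(8+1)/2 = 36 and rank 8/2 = 4. In the classification of classical Lie algebras, the symplectic algebra sp(2n) has type C_n; here n = 4, so the Dynkin diagram is a chain of 4 nodes with a double edge at one end; the terminal node there is the unique long simple root (C_4). Hence the type is C_4.

C_4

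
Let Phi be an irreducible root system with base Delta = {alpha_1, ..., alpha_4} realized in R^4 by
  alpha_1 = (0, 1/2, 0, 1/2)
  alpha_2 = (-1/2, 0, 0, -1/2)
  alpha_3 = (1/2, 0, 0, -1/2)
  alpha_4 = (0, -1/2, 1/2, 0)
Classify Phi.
Compute the Cartan integers a_ij = 2(alpha_i, alpha_j)/(alpha_j, alpha_j); the resulting 4x4 Cartan matrix is
[[2, -1, -1, -1], [-1, 2, 0, 0], [-1, 0, 2, 0], [-1, 0, 0, 2]].
All simple roots have the same length, so the diagram is simply laced. The associated Dynkin diagram is a chain of 2 nodes with a fork of two nodes at one end (D_4), so the type is D_4 (the algebra so(8)).

D_4 (so(8))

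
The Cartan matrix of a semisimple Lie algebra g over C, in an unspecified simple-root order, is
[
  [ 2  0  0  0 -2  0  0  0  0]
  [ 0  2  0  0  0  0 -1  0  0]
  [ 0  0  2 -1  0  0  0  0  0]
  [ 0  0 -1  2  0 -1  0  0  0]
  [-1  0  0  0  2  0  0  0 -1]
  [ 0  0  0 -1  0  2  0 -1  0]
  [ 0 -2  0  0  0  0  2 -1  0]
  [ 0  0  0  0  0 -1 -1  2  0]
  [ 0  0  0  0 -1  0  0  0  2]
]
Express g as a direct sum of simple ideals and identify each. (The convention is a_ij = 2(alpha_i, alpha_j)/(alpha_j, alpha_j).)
The diagram associated to this matrix has two connected components: the simple roots {alpha_2, alpha_3, alpha_4, alpha_6, alpha_7, alpha_8} form a chain of 6 nodes with a double edge at one end; the terminal node there is the unique short simple root (B_6), and {alpha_1, alpha_5, alpha_9} form a chain of 3 nodes with a double edge at one end; the terminal node there is the unique long simple root (C_3). A semisimple Lie algebra decomposes uniquely as the direct sum of simple ideals, one per connected component of its Dynkin diagram, so g ≅ B_6 ⊕ C_3 (dimension 78 + 21 = 99).

type B_6 ⊕ type C_3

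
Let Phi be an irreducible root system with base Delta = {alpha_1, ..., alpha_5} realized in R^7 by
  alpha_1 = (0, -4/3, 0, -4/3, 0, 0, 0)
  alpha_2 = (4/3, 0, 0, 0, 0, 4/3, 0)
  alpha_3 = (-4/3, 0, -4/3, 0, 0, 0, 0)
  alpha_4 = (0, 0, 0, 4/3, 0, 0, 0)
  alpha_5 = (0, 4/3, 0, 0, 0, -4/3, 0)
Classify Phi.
B5

Compute the Cartan integers a_ij = 2(alpha_i, alpha_j)/(alpha_j, alpha_j); the resulting 5x5 Cartan matrix is
[[2, 0, 0, -2, -1], [0, 2, -1, 0, -1], [0, -1, 2, 0, 0], [-1, 0, 0, 2, 0], [-1, -1, 0, 0, 2]].
The roots have two lengths (squared-length ratio 2:1); the short ones are alpha_{4}. The associated Dynkin diagram is a chain of 5 nodes with a double edge at one end; the terminal node there is the unique short simple root (B_5), so the type is B_5 (the algebra so(11)).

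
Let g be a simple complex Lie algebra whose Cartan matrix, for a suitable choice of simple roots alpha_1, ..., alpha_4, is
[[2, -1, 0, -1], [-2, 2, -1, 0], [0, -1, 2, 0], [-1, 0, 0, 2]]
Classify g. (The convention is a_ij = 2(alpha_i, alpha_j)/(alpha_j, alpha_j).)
The matrix has rank 4 with 2's on the diagonal. Reading the off-diagonal entries as Dynkin edges (a single edge where a_ij = a_ji = -1; a double or triple edge where a_ij * a_ji = 2 or 3), the diagram is a chain of 4 nodes with a double edge between the middle two (F_4). One simple-root ordering that puts it in standard form is (alpha_3, alpha_2, alpha_1, alpha_4). So the algebra is type F_4.

F4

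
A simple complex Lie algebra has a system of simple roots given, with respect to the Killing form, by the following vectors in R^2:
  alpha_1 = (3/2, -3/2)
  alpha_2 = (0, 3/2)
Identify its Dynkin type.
B2

Compute the Cartan integers a_ij = 2(alpha_i, alpha_j)/(alpha_j, alpha_j); the resulting 2x2 Cartan matrix is
[[2, -2], [-1, 2]].
The roots have two lengths (squared-length ratio 2:1); the short ones are alpha_{2}. The associated Dynkin diagram is a chain of 2 nodes with a double edge at one end; the terminal node there is the unique short simple root (B_2), so the type is B_2 (the algebra so(5)).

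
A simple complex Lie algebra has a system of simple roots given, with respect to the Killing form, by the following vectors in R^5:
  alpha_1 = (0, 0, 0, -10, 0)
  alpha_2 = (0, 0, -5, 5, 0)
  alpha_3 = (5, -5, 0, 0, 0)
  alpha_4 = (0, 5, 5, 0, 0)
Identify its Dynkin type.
C_4

Compute the Cartan integers a_ij = 2(alpha_i, alpha_j)/(alpha_j, alpha_j); the resulting 4x4 Cartan matrix is
[[2, -2, 0, 0], [-1, 2, 0, -1], [0, 0, 2, -1], [0, -1, -1, 2]].
The roots have two lengths (squared-length ratio 2:1); the short ones are alpha_{2,3,4}. The associated Dynkin diagram is a chain of 4 nodes with a double edge at one end; the terminal node there is the unique long simple root (C_4), so the type is C_4 (the algebra sp(8)).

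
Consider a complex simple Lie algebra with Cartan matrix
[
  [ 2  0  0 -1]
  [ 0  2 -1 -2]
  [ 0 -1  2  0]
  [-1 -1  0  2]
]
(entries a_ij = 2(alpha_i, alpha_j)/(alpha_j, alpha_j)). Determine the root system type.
F_4

The matrix has rank 4 with 2's on the diagonal. Reading the off-diagonal entries as Dynkin edges (a single edge where a_ij = a_ji = -1; a double or triple edge where a_ij * a_ji = 2 or 3), the diagram is a chain of 4 nodes with a double edge between the middle two (F_4). One simple-root ordering that puts it in standard form is (alpha_3, alpha_2, alpha_4, alpha_1). So the algebra is type F_4.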